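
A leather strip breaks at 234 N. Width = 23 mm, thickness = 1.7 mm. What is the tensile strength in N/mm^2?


Cross-sectional area = 23 x 1.7 = 39.1 mm^2
Tensile strength = 234 / 39.1 = 5.98 N/mm^2


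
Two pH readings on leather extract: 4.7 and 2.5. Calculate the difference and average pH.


Difference = |4.7 - 2.5| = 2.2
Average = (4.7 + 2.5) / 2 = 3.60


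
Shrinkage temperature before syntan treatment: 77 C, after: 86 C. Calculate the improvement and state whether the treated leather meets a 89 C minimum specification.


Improvement = 86 - 77 = 9 C
Spec check: 86 C >= 89 C? No


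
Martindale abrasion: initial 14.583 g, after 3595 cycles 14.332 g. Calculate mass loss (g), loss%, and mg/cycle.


Mass loss = 0.251 g
Loss = 1.72%
Rate = 0.070 mg/cycle


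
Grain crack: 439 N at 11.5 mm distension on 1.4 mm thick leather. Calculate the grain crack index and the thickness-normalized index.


Crack index = 439 / 11.5 = 38.2 N/mm
Normalized = 38.2 / 1.4 = 27.3 N/mm per mm


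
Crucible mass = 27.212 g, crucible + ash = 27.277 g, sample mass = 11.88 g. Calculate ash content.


Ash mass = 0.065 g
Ash content = 0.55%


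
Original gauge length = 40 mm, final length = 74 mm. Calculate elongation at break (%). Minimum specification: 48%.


Extension = 74 - 40 = 34 mm
Elongation = 34 / 40 x 100 = 85.0%
Minimum required: 48%
Meets specification: Yes


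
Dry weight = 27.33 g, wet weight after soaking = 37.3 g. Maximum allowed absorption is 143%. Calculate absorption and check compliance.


Absorption = 36.5%
Compliant: Yes


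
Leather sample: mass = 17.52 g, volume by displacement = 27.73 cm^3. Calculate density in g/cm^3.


Density = mass / volume
Density = 17.52 / 27.73 = 0.632 g/cm^3


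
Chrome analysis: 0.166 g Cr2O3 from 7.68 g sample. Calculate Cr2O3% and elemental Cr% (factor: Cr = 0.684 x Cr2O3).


Cr2O3 = 2.16%
Cr = 1.48%

Cr2O3% = 0.166 / 7.68 x 100 = 2.16%
Cr% = 2.16 x 0.684 = 1.48%


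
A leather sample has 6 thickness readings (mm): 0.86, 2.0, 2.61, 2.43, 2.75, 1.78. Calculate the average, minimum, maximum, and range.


Average = 2.07 mm
Min = 0.86 mm
Max = 2.75 mm
Range = 1.89 mm

Sum = 12.43
Average = 12.43 / 6 = 2.07 mm
Minimum = 0.86 mm
Maximum = 2.75 mm
Range = 2.75 - 0.86 = 1.89 mm


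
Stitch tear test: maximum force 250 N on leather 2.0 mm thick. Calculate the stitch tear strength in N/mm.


Stitch tear strength = force / thickness
STS = 250 / 2.0 = 125.0 N/mm


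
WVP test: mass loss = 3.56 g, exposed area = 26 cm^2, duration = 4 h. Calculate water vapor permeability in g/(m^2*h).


WVP = mass_loss / (area x time) x 10000
WVP = 3.56 / (26 x 4) x 10000
WVP = 3.56 / 104 x 10000 = 342.31 g/(m^2*h)


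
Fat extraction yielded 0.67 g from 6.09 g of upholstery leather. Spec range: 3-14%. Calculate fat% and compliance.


Fat% = 0.67 / 6.09 x 100 = 11.0%
Spec range: 3-14%
Compliant: Yes


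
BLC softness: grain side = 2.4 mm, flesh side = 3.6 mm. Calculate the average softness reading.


3.00 mm


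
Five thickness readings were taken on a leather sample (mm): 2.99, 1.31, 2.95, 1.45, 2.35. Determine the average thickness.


2.21 mm


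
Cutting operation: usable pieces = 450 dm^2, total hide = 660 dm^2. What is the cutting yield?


Yield = usable / total x 100
Yield = 450 / 660 x 100 = 68.2%


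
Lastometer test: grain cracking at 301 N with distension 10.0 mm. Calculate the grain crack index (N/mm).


Grain crack index = force / distension
Index = 301 / 10.0 = 30.1 N/mm


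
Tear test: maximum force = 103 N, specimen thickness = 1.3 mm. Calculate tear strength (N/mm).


79.2 N/mm


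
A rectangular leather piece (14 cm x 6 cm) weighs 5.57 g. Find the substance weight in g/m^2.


663.1 g/m^2

Area = 14 x 6 = 84 cm^2
SW = 5.57 / 84 x 10000 = 663.1 g/m^2


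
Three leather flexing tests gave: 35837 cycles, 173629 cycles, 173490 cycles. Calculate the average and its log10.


Average = 127652 cycles
log10 = 5.11


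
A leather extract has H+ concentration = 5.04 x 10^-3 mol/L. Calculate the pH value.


pH = -log10[H+]
pH = -log10(5.04 x 10^-3) = 2.30


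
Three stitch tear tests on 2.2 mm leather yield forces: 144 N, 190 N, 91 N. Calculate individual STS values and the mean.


STS1 = 65.5 N/mm
STS2 = 86.4 N/mm
STS3 = 41.4 N/mm
Mean = 64.4 N/mm

STS1 = 144 / 2.2 = 65.5 N/mm
STS2 = 190 / 2.2 = 86.4 N/mm
STS3 = 91 / 2.2 = 41.4 N/mm
Mean = (65.5 + 86.4 + 41.4) / 3 = 64.4 N/mm


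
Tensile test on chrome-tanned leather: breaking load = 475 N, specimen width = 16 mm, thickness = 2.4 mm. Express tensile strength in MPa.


Cross-section = 16 x 2.4 = 38.4 mm^2
TS = 475 / 38.4 = 12.37 MPa
(1 N/mm^2 = 1 MPa)


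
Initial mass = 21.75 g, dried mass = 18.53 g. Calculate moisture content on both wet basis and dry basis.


Wet basis = 14.8%
Dry basis = 17.4%

Moisture lost = 21.75 - 18.53 = 3.22 g
Wet basis MC = 3.22 / 21.75 x 100 = 14.8%
Dry basis MC = 3.22 / 18.53 x 100 = 17.4%


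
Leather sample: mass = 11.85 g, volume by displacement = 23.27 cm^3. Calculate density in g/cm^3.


Density = mass / volume
Density = 11.85 / 23.27 = 0.509 g/cm^3


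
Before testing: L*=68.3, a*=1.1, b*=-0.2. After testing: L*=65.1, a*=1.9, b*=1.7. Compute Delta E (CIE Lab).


Delta E = 3.81

dL = 65.1 - 68.3 = -3.2
da = 1.9 - 1.1 = 0.8
db = 1.7 - (-0.2) = 1.9
dE = sqrt((-3.2)^2 + (0.8)^2 + (1.9)^2) = 3.81


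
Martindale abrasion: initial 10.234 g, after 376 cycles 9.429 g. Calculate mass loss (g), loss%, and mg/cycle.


Loss = 10.234 - 9.429 = 0.805 g
Loss% = 0.805 / 10.234 x 100 = 7.87%
Rate = 0.805 / 376 x 1000 = 2.141 mg/cycle


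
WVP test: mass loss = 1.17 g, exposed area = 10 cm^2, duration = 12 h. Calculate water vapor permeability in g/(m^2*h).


WVP = mass_loss / (area x time) x 10000
WVP = 1.17 / (10 x 12) x 10000
WVP = 1.17 / 120 x 10000 = 97.50 g/(m^2*h)


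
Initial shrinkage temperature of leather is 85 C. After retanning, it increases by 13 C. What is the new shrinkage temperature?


New Ts = 85 + 13 = 98 C


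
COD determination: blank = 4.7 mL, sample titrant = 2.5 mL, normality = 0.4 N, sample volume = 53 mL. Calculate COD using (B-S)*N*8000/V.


132.8 mg/L

COD = (4.7 - 2.5) x 0.4 x 8000 / 53
COD = 2.2 x 0.4 x 8000 / 53
COD = 132.8 mg/L


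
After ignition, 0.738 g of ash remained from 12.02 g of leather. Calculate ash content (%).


Ash% = 0.738 / 12.02 x 100
Ash% = 6.14%


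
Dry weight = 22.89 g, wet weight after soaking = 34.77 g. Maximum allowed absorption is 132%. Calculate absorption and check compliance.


WA = (34.77 - 22.89) / 22.89 x 100 = 51.9%
Maximum allowed: 132%
Compliant: Yes


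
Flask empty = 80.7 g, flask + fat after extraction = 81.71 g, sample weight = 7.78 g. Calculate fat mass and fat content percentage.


Fat mass = 81.71 - 80.7 = 1.01 g
Fat% = 1.01 / 7.78 x 100 = 13.0%


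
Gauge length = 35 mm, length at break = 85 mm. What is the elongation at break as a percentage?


142.9%


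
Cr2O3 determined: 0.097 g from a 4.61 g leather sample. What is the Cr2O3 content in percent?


Cr2O3% = 0.097 / 4.61 x 100
Cr2O3% = 2.10%


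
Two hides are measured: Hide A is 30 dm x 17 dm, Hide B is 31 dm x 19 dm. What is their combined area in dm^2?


1099 dm^2


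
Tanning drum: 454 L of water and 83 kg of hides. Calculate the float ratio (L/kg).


5.5

Float ratio = water / hide weight
Ratio = 454 / 83 = 5.5


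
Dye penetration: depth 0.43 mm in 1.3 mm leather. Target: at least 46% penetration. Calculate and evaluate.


Penetration = 0.43 / 1.3 x 100 = 33.1%
Target: 46%
Meets target: No


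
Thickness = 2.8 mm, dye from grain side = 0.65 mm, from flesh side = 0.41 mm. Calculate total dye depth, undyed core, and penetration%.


Total dyed = 0.65 + 0.41 = 1.06 mm
Undyed core = 2.8 - 1.06 = 1.74 mm
Penetration = 1.06 / 2.8 x 100 = 37.9%


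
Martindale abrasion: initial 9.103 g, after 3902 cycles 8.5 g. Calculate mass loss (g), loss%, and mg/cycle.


Mass loss = 0.603 g
Loss = 6.62%
Rate = 0.155 mg/cycle

Loss = 9.103 - 8.5 = 0.603 g
Loss% = 0.603 / 9.103 x 100 = 6.62%
Rate = 0.603 / 3902 x 1000 = 0.155 mg/cycle


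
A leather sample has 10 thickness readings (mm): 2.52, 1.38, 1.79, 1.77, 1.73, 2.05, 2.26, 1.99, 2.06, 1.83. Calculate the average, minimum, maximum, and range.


Average = 1.94 mm
Min = 1.38 mm
Max = 2.52 mm
Range = 1.14 mm


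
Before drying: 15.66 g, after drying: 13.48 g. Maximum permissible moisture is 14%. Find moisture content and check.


Moisture content = 13.9%
Acceptable: Yes

MC = (15.66 - 13.48) / 15.66 x 100 = 13.9%
Maximum: 14%
Acceptable: Yes


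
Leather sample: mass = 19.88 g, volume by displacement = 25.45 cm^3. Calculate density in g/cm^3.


Density = mass / volume
Density = 19.88 / 25.45 = 0.781 g/cm^3


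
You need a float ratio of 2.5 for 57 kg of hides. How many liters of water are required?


Water = hide weight x target ratio
Water = 57 x 2.5 = 142.5 L


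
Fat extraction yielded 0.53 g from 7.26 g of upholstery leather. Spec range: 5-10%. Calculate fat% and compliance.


Fat content = 7.3%
Compliant: Yes

Fat% = 0.53 / 7.26 x 100 = 7.3%
Spec range: 5-10%
Compliant: Yes


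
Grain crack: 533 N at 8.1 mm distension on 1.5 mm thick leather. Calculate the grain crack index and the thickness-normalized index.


Crack index = 533 / 8.1 = 65.8 N/mm
Normalized = 65.8 / 1.5 = 43.9 N/mm per mm


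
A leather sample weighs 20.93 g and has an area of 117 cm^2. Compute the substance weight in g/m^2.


1788.9 g/m^2

Substance weight = mass / area x 10000
SW = 20.93 / 117 x 10000
SW = 1788.9 g/m^2


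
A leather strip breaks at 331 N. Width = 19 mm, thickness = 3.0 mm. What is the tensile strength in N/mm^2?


Cross-sectional area = 19 x 3.0 = 57.0 mm^2
Tensile strength = 331 / 57.0 = 5.81 N/mm^2


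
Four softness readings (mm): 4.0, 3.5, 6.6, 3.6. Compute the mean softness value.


4.43 mm


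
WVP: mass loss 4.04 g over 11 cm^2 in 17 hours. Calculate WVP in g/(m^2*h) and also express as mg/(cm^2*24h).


WVP = 216.04 g/(m^2*h)
Daily rate = 518.50 mg/(cm^2*24h)

WVP = 4.04 / (11 x 17) x 10000 = 216.04 g/(m^2*h)
Mass loss in mg = 4.04 x 1000 = 4040 mg
Per cm^2 per 24h in mg: 4040 x 24 / (11 x 17) = 96960 / 187 = 518.50 mg/(cm^2*24h)


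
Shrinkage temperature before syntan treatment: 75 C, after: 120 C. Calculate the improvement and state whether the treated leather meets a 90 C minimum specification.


Improvement = 120 - 75 = 45 C
Spec check: 120 C >= 90 C? Yes


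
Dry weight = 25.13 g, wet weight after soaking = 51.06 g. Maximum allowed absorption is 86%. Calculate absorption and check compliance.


Absorption = 103.2%
Compliant: No

WA = (51.06 - 25.13) / 25.13 x 100 = 103.2%
Maximum allowed: 86%
Compliant: No


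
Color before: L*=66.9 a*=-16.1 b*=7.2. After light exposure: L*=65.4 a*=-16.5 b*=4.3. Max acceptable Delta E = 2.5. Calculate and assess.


dL = -1.5, da = -0.4, db = -2.9
dE = sqrt((-1.5)^2 + (-0.4)^2 + (-2.9)^2) = 3.29
Max = 2.5
Passes: No


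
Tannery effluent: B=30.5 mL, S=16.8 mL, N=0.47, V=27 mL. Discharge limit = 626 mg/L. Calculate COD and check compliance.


COD = 1907.9 mg/L
Compliant: No

COD = (30.5 - 16.8) x 0.47 x 8000 / 27 = 1907.9 mg/L
Limit: 626 mg/L
Compliant: No


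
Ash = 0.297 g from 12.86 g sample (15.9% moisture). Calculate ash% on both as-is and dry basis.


As-is ash% = 0.297 / 12.86 x 100 = 2.31%
Dry mass = 12.86 x (100 - 15.9) / 100 = 10.81526 g
Dry-basis ash% = 0.297 / 10.81526 x 100 = 2.75%


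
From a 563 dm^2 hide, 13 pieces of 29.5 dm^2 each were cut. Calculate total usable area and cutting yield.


Total usable = 13 x 29.5 = 383.5 dm^2
Yield = 383.5 / 563 x 100 = 68.1%


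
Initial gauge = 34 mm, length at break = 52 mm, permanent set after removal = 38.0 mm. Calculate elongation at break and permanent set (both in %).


Elongation at break = (52 - 34) / 34 x 100 = 52.9%
Permanent set = (38.0 - 34) / 34 x 100 = 11.8%


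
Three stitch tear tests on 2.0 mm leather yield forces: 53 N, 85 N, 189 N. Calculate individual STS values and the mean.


STS1 = 26.5 N/mm
STS2 = 42.5 N/mm
STS3 = 94.5 N/mm
Mean = 54.5 N/mm

STS1 = 53 / 2.0 = 26.5 N/mm
STS2 = 85 / 2.0 = 42.5 N/mm
STS3 = 189 / 2.0 = 94.5 N/mm
Mean = (26.5 + 42.5 + 94.5) / 3 = 54.5 N/mm


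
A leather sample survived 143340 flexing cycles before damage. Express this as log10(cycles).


log10(143340) = 5.16


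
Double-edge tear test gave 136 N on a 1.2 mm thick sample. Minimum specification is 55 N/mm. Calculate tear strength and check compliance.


Tear strength = 136 / 1.2 = 113.3 N/mm
Required minimum = 55 N/mm
Compliant: Yes


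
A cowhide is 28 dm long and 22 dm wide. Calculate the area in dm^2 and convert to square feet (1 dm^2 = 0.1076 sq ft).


616 dm^2
66.28 sq ft


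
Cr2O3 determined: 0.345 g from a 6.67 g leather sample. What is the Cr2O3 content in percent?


Cr2O3% = 0.345 / 6.67 x 100
Cr2O3% = 5.17%


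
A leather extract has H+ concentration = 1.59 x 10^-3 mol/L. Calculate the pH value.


pH = -log10[H+]
pH = -log10(1.59 x 10^-3) = 2.80


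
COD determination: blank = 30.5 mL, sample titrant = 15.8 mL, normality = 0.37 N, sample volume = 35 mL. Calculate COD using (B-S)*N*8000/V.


COD = (30.5 - 15.8) x 0.37 x 8000 / 35
COD = 14.7 x 0.37 x 8000 / 35
COD = 1243.2 mg/L


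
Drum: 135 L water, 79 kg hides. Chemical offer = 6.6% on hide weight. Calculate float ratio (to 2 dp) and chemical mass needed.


Float ratio = 135 / 79 = 1.71
Chemical = 79 x 6.6 / 100 = 5.214 kg


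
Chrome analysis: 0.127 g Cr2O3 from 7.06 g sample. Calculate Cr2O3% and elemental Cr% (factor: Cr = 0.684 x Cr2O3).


Cr2O3 = 1.80%
Cr = 1.23%


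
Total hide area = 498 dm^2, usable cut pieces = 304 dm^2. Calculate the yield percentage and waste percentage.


Yield = 61.0%
Waste = 39.0%

Yield = 304 / 498 x 100 = 61.0%
Waste = 498 - 304 = 194 dm^2
Waste% = 100 - 61.0 = 39.0%


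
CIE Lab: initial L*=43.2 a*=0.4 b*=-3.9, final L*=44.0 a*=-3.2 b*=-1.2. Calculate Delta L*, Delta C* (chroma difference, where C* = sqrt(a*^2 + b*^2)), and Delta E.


Delta L* = 0.8
Delta C* = -0.50
Delta E = 4.57

Delta L* = 44.0 - 43.2 = 0.8
C1* = sqrt((0.4)^2 + (-3.9)^2) = 3.920
C2* = sqrt((-3.2)^2 + (-1.2)^2) = 3.418
Delta C* = 3.418 - 3.920 = -0.50
Delta E = sqrt((0.8)^2 + (-3.6)^2 + (2.7)^2) = 4.57


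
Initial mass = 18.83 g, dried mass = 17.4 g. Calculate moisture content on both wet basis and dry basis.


Moisture lost = 18.83 - 17.4 = 1.43 g
Wet basis MC = 1.43 / 18.83 x 100 = 7.6%
Dry basis MC = 1.43 / 17.4 x 100 = 8.2%


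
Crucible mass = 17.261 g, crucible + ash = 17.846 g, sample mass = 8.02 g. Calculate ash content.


Ash mass = 17.846 - 17.261 = 0.585 g
Ash% = 0.585 / 8.02 x 100 = 7.29%


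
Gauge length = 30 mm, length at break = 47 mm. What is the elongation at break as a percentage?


Extension = 47 - 30 = 17 mm
Elongation = 17 / 30 x 100 = 56.7%


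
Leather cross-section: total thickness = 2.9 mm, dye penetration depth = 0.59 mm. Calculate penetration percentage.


20.3%

Penetration% = 0.59 / 2.9 x 100
Penetration = 20.3%


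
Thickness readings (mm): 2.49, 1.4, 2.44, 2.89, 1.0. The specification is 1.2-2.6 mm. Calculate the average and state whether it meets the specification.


Sum = 10.22
Average = 10.22 / 5 = 2.04 mm
Specification range: 1.2 to 2.6 mm
Within spec: Yes


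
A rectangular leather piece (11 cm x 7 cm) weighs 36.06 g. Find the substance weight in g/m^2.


Area = 11 x 7 = 77 cm^2
SW = 36.06 / 77 x 10000 = 4683.1 g/m^2


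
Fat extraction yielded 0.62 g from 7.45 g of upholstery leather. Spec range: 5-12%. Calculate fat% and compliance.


Fat% = 0.62 / 7.45 x 100 = 8.3%
Spec range: 5-12%
Compliant: Yes


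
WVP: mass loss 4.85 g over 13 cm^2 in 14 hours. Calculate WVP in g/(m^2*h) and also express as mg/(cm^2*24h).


WVP = 4.85 / (13 x 14) x 10000 = 266.48 g/(m^2*h)
Mass loss in mg = 4.85 x 1000 = 4850 mg
Per cm^2 per 24h in mg: 4850 x 24 / (13 x 14) = 116400 / 182 = 639.56 mg/(cm^2*24h)


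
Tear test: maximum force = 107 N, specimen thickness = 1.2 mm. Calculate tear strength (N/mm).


Tear strength = force / thickness
Tear = 107 / 1.2 = 89.2 N/mm


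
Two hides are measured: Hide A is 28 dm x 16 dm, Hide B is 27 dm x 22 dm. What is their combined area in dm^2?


1042 dm^2


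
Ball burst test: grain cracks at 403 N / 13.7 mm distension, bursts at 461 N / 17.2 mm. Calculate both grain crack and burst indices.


Crack index = 403 / 13.7 = 29.4 N/mm
Burst index = 461 / 17.2 = 26.8 N/mm


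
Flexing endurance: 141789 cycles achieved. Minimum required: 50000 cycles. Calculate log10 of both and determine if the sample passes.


Achieved: log10 = 5.15
Required: log10 = 4.70
Passes: Yes

log10(141789) = 5.15
log10(50000) = 4.70
Passes: Yes


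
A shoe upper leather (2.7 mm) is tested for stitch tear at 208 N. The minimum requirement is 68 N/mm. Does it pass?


STS = 208 / 2.7 = 77.0 N/mm
Minimum required: 68 N/mm
Passes: Yes


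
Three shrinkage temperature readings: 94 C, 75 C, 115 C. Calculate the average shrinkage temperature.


94.7 C


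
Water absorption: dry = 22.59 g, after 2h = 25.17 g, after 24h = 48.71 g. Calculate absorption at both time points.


WA (2h) = (25.17 - 22.59) / 22.59 x 100 = 11.4%
WA (24h) = (48.71 - 22.59) / 22.59 x 100 = 115.6%


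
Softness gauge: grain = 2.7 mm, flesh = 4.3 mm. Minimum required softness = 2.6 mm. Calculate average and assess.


Average softness = 3.50 mm
Meets requirement: Yes

Average = (2.7 + 4.3) / 2 = 3.50 mm
Minimum = 2.6 mm
Meets requirement: Yes


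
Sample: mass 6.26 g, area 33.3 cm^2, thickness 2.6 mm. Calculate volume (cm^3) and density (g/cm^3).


Thickness in cm = 2.6 / 10 = 0.26 cm
Volume = 33.3 x 0.26 = 8.658 cm^3
Density = 6.26 / 8.658 = 0.723 g/cm^3


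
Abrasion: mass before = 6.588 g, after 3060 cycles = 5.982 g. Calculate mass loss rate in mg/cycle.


0.198 mg/cycle


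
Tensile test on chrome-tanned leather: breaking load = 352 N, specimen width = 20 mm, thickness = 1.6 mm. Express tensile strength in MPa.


Cross-section = 20 x 1.6 = 32.0 mm^2
TS = 352 / 32.0 = 11.00 MPa
(1 N/mm^2 = 1 MPa)


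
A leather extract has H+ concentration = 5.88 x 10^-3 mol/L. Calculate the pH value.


pH = 2.23

pH = -log10[H+]
pH = -log10(5.88 x 10^-3) = 2.23


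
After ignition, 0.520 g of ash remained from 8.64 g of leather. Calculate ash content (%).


Ash% = 0.520 / 8.64 x 100
Ash% = 6.02%


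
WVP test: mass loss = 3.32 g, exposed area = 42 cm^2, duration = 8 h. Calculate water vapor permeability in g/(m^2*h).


WVP = mass_loss / (area x time) x 10000
WVP = 3.32 / (42 x 8) x 10000
WVP = 3.32 / 336 x 10000 = 98.81 g/(m^2*h)


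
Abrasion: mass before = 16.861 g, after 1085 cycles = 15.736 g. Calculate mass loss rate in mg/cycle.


1.037 mg/cycle


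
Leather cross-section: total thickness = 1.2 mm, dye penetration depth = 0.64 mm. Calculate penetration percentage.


53.3%

Penetration% = 0.64 / 1.2 x 100
Penetration = 53.3%


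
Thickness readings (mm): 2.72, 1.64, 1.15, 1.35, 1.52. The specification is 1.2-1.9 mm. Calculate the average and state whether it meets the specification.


Sum = 8.38
Average = 8.38 / 5 = 1.68 mm
Specification range: 1.2 to 1.9 mm
Within spec: Yes


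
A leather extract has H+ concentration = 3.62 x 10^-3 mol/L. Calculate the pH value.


pH = -log10[H+]
pH = -log10(3.62 x 10^-3) = 2.44


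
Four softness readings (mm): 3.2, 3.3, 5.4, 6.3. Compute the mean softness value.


Sum = 3.2 + 3.3 + 5.4 + 6.3
Mean = 18.2 / 4 = 4.55 mm


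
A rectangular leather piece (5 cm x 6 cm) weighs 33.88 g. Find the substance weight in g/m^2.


11293.3 g/m^2

Area = 5 x 6 = 30 cm^2
SW = 33.88 / 30 x 10000 = 11293.3 g/m^2


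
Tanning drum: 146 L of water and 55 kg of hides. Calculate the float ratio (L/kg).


2.7

Float ratio = water / hide weight
Ratio = 146 / 55 = 2.7


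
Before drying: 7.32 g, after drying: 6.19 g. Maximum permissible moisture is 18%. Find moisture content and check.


MC = (7.32 - 6.19) / 7.32 x 100 = 15.4%
Maximum: 18%
Acceptable: Yes


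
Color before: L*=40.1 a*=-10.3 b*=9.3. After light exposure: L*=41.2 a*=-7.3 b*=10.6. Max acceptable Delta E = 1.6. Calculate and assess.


Delta E = 3.45
Passes: No

dL = 1.1, da = 3.0, db = 1.3
dE = sqrt((1.1)^2 + (3.0)^2 + (1.3)^2) = 3.45
Max = 1.6
Passes: No


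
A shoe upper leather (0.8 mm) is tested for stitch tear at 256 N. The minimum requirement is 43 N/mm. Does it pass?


STS = 256 / 0.8 = 320.0 N/mm
Minimum required: 43 N/mm
Passes: Yes


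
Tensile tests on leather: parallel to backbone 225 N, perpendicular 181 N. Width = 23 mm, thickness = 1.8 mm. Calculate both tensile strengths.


Area = 23 x 1.8 = 41.4 mm^2
TS (parallel) = 225 / 41.4 = 5.43 N/mm^2
TS (perpendicular) = 181 / 41.4 = 4.37 N/mm^2


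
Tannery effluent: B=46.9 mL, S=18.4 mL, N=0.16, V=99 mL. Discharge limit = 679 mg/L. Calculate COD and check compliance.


COD = (46.9 - 18.4) x 0.16 x 8000 / 99 = 368.5 mg/L
Limit: 679 mg/L
Compliant: Yes


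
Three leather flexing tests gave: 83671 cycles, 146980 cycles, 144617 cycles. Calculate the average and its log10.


Average = 125089 cycles
log10 = 5.10

Average = (83671 + 146980 + 144617) / 3 = 125089 cycles
log10(125089) = 5.10


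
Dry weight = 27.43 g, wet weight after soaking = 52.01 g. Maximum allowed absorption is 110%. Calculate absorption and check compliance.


Absorption = 89.6%
Compliant: Yes


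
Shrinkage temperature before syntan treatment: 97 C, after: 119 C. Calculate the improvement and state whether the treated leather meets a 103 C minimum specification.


Improvement = 22 C
Meets 103 C spec: Yes

Improvement = 119 - 97 = 22 C
Spec check: 119 C >= 103 C? Yes


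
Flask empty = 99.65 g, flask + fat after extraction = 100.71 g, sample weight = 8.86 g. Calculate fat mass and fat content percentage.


Fat mass = 1.06 g
Fat content = 12.0%


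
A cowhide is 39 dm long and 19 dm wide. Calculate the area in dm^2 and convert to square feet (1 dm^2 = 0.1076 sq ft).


Area = 39 x 19 = 741 dm^2
Conversion: 741 x 0.1076 = 79.73 sq ft


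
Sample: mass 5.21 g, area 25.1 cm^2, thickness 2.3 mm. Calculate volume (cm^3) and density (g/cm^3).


Volume = 5.773 cm^3
Density = 0.902 g/cm^3


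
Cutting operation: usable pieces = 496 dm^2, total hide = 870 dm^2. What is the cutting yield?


Yield = usable / total x 100
Yield = 496 / 870 x 100 = 57.0%


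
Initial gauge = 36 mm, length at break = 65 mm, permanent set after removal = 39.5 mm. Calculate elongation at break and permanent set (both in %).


Elongation at break = 80.6%
Permanent set = 9.7%

Elongation at break = (65 - 36) / 36 x 100 = 80.6%
Permanent set = (39.5 - 36) / 36 x 100 = 9.7%


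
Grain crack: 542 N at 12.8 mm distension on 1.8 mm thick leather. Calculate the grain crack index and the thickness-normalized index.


Crack index = 42.3 N/mm
Normalized index = 23.5 N/mm per mm

Crack index = 542 / 12.8 = 42.3 N/mm
Normalized = 42.3 / 1.8 = 23.5 N/mm per mm


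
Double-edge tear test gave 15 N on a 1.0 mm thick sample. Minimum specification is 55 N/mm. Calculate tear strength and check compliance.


Tear strength = 15.0 N/mm
Compliant: No

Tear strength = 15 / 1.0 = 15.0 N/mm
Required minimum = 55 N/mm
Compliant: No


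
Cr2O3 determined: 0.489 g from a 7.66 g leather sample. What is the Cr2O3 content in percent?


Cr2O3% = 0.489 / 7.66 x 100
Cr2O3% = 6.38%


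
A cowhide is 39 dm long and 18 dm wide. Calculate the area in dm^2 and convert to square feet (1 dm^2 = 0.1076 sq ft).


Area = 39 x 18 = 702 dm^2
Conversion: 702 x 0.1076 = 75.54 sq ft


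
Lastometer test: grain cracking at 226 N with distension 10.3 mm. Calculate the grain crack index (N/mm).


21.9 N/mm


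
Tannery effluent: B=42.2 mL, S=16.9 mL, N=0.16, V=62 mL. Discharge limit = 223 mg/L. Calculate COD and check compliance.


COD = 522.3 mg/L
Compliant: No

COD = (42.2 - 16.9) x 0.16 x 8000 / 62 = 522.3 mg/L
Limit: 223 mg/L
Compliant: No


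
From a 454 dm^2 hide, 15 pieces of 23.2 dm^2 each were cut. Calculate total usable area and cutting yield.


Usable area = 348.0 dm^2
Yield = 76.7%


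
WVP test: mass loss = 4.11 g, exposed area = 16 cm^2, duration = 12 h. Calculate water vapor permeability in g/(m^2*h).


214.06 g/(m^2*h)

WVP = mass_loss / (area x time) x 10000
WVP = 4.11 / (16 x 12) x 10000
WVP = 4.11 / 192 x 10000 = 214.06 g/(m^2*h)


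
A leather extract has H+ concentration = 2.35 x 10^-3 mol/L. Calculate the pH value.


pH = 2.63


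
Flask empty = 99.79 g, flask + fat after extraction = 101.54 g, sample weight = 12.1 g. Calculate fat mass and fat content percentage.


Fat mass = 101.54 - 99.79 = 1.75 g
Fat% = 1.75 / 12.1 x 100 = 14.5%


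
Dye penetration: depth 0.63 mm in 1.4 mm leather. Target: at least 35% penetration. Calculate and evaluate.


Penetration = 45.0%
Meets target: Yes

Penetration = 0.63 / 1.4 x 100 = 45.0%
Target: 35%
Meets target: Yes


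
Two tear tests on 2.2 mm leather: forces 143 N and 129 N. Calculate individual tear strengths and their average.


Tear 1 = 65.0 N/mm
Tear 2 = 58.6 N/mm
Average = 61.8 N/mm

Tear 1 = 143 / 2.2 = 65.0 N/mm
Tear 2 = 129 / 2.2 = 58.6 N/mm
Average = (65.0 + 58.6) / 2 = 61.8 N/mm


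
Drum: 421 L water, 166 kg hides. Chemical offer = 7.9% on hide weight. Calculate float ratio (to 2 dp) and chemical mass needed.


Float ratio = 421 / 166 = 2.54
Chemical = 166 x 7.9 / 100 = 13.114 kg


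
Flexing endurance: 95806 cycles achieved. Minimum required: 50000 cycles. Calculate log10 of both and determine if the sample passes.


Achieved: log10 = 4.98
Required: log10 = 4.70
Passes: Yes

log10(95806) = 4.98
log10(50000) = 4.70
Passes: Yes


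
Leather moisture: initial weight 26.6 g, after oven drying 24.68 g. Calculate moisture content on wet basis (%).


Moisture = 26.6 - 24.68 = 1.92 g
MC = 1.92 / 26.6 x 100 = 7.2%


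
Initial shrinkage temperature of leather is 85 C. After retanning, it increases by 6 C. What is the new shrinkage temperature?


New Ts = 85 + 6 = 91 C


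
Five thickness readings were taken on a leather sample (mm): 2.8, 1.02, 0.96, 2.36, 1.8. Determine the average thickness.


Sum = 2.8 + 1.02 + 0.96 + 2.36 + 1.8 = 8.94
Average = 8.94 / 5 = 1.79 mm


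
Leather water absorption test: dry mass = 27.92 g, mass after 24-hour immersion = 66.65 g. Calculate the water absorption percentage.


Water absorbed = 66.65 - 27.92 = 38.73 g
WA% = 38.73 / 27.92 x 100 = 138.7%


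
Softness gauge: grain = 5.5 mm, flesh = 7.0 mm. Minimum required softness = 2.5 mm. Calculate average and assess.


Average = (5.5 + 7.0) / 2 = 6.25 mm
Minimum = 2.5 mm
Meets requirement: Yes


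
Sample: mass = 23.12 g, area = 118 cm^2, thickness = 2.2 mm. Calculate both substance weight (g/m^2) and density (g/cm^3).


Substance weight = 1959.3 g/m^2
Density = 0.891 g/cm^3

SW = 23.12 / 118 x 10000 = 1959.3 g/m^2
Volume = 118 x 2.2 / 10 = 25.96 cm^3
Density = 23.12 / 25.96 = 0.891 g/cm^3


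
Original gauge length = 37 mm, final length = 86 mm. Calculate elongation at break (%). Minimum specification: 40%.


Extension = 86 - 37 = 49 mm
Elongation = 49 / 37 x 100 = 132.4%
Minimum required: 40%
Meets specification: Yes


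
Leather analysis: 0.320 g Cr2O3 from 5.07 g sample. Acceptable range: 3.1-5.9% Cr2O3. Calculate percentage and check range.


Cr2O3 = 6.31%
Within range: No


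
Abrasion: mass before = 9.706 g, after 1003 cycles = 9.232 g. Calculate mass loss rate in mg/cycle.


0.473 mg/cycle

Mass loss = 9.706 - 9.232 = 0.474 g
Rate = 0.474 / 1003 x 1000 = 0.473 mg/cycle


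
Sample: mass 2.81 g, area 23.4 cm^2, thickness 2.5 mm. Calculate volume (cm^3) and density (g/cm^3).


Volume = 5.850 cm^3
Density = 0.480 g/cm^3

Thickness in cm = 2.5 / 10 = 0.25 cm
Volume = 23.4 x 0.25 = 5.850 cm^3
Density = 2.81 / 5.850 = 0.480 g/cm^3


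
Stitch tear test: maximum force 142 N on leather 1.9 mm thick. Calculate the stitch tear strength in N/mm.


74.7 N/mm

Stitch tear strength = force / thickness
STS = 142 / 1.9 = 74.7 N/mm


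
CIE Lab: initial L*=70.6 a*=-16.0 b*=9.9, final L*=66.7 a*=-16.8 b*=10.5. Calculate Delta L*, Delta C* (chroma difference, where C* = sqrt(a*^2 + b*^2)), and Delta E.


Delta L* = -3.9
Delta C* = 1.00
Delta E = 4.03


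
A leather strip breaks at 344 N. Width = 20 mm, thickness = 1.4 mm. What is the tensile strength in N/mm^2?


12.29 N/mm^2

Cross-sectional area = 20 x 1.4 = 28.0 mm^2
Tensile strength = 344 / 28.0 = 12.29 N/mm^2


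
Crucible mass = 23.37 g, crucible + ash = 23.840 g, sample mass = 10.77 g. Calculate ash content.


Ash mass = 0.470 g
Ash content = 4.36%

Ash mass = 23.840 - 23.37 = 0.470 g
Ash% = 0.470 / 10.77 x 100 = 4.36%


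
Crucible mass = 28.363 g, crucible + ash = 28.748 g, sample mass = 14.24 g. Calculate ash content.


Ash mass = 28.748 - 28.363 = 0.385 g
Ash% = 0.385 / 14.24 x 100 = 2.70%


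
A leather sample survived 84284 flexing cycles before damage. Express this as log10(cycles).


log10(84284) = 4.93


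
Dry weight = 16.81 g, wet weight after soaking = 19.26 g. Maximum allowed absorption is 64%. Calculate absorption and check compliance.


Absorption = 14.6%
Compliant: Yes

WA = (19.26 - 16.81) / 16.81 x 100 = 14.6%
Maximum allowed: 64%
Compliant: Yes


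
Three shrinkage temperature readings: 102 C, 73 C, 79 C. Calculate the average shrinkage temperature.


84.7 C

Average = (102 + 73 + 79) / 3
Average = 254 / 3 = 84.7 C


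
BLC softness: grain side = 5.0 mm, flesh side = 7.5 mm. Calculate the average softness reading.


Average = (5.0 + 7.5) / 2
Average = 6.25 mm


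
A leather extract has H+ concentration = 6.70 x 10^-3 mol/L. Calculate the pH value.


pH = 2.17


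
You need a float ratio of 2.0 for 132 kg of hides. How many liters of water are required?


264.0 L


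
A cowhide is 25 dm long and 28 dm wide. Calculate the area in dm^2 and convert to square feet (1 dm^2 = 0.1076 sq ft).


Area = 25 x 28 = 700 dm^2
Conversion: 700 x 0.1076 = 75.32 sq ft


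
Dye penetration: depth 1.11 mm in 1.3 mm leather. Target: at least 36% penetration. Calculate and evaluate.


Penetration = 85.4%
Meets target: Yes


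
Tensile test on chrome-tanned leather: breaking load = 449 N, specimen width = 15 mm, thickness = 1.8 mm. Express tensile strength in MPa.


Cross-section = 15 x 1.8 = 27.0 mm^2
TS = 449 / 27.0 = 16.63 MPa
(1 N/mm^2 = 1 MPa)


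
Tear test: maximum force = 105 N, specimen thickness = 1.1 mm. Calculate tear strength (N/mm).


95.5 N/mm

Tear strength = force / thickness
Tear = 105 / 1.1 = 95.5 N/mm


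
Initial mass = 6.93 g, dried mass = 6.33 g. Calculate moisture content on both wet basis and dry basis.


Wet basis = 8.7%
Dry basis = 9.5%

Moisture lost = 6.93 - 6.33 = 0.60 g
Wet basis MC = 0.60 / 6.93 x 100 = 8.7%
Dry basis MC = 0.60 / 6.33 x 100 = 9.5%


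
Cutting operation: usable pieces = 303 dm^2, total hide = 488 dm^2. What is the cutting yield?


Yield = usable / total x 100
Yield = 303 / 488 x 100 = 62.1%


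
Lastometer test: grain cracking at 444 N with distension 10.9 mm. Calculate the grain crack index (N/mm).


Grain crack index = force / distension
Index = 444 / 10.9 = 40.7 N/mm


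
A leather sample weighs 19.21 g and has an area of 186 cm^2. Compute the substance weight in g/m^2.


1032.8 g/m^2

Substance weight = mass / area x 10000
SW = 19.21 / 186 x 10000
SW = 1032.8 g/m^2


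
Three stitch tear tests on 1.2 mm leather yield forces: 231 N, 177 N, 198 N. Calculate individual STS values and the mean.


STS1 = 192.5 N/mm
STS2 = 147.5 N/mm
STS3 = 165.0 N/mm
Mean = 168.3 N/mm

STS1 = 231 / 1.2 = 192.5 N/mm
STS2 = 177 / 1.2 = 147.5 N/mm
STS3 = 198 / 1.2 = 165.0 N/mm
Mean = (192.5 + 147.5 + 165.0) / 3 = 168.3 N/mm


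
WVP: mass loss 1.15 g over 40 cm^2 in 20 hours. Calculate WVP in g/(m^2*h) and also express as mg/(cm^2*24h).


WVP = 1.15 / (40 x 20) x 10000 = 14.38 g/(m^2*h)
Mass loss in mg = 1.15 x 1000 = 1150 mg
Per cm^2 per 24h in mg: 1150 x 24 / (40 x 20) = 27600 / 800 = 34.50 mg/(cm^2*24h)


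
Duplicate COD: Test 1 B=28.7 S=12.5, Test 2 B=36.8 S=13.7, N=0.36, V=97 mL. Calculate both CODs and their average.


COD1 = 481.0 mg/L
COD2 = 685.9 mg/L
Average = 583.5 mg/L

COD1 = (28.7 - 12.5) x 0.36 x 8000 / 97 = 481.0 mg/L
COD2 = (36.8 - 13.7) x 0.36 x 8000 / 97 = 685.9 mg/L
Average = (481.0 + 685.9) / 2 = 583.5 mg/L


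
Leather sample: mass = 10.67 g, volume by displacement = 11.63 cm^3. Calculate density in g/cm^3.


0.917 g/cm^3

Density = mass / volume
Density = 10.67 / 11.63 = 0.917 g/cm^3


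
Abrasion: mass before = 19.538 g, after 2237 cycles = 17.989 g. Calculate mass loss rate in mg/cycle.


0.692 mg/cycle

Mass loss = 19.538 - 17.989 = 1.549 g
Rate = 1.549 / 2237 x 1000 = 0.692 mg/cycle


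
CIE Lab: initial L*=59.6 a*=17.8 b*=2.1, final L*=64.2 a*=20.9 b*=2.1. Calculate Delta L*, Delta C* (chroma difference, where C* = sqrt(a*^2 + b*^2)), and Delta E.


Delta L* = 64.2 - 59.6 = 4.6
C1* = sqrt((17.8)^2 + (2.1)^2) = 17.923
C2* = sqrt((20.9)^2 + (2.1)^2) = 21.005
Delta C* = 21.005 - 17.923 = 3.08
Delta E = sqrt((4.6)^2 + (3.1)^2 + (0.0)^2) = 5.55


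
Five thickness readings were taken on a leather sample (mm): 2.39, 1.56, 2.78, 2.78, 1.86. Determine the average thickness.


2.27 mm


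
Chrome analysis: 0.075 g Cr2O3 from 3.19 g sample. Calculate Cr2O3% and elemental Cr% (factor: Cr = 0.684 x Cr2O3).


Cr2O3% = 0.075 / 3.19 x 100 = 2.35%
Cr% = 2.35 x 0.684 = 1.61%


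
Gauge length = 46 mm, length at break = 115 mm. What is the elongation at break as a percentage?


150.0%


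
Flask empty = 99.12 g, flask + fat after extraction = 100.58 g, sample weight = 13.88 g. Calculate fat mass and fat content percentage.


Fat mass = 1.46 g
Fat content = 10.5%

Fat mass = 100.58 - 99.12 = 1.46 g
Fat% = 1.46 / 13.88 x 100 = 10.5%


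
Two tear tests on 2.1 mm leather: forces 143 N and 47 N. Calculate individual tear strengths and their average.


Tear 1 = 143 / 2.1 = 68.1 N/mm
Tear 2 = 47 / 2.1 = 22.4 N/mm
Average = (68.1 + 22.4) / 2 = 45.3 N/mm


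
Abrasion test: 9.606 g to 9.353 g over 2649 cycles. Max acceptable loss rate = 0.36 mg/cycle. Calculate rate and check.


Rate = 0.096 mg/cycle
Passes: Yes

Loss = 9.606 - 9.353 = 0.253 g
Rate = 0.253 g / 2649 cycles x 1000 = 0.096 mg/cycle
Max = 0.36 mg/cycle
Passes: Yes


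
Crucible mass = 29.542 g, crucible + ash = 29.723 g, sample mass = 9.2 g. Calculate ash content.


Ash mass = 0.181 g
Ash content = 1.97%

Ash mass = 29.723 - 29.542 = 0.181 g
Ash% = 0.181 / 9.2 x 100 = 1.97%


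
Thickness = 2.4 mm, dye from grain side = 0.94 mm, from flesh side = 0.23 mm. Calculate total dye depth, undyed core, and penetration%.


Total dyed = 1.17 mm
Undyed core = 1.23 mm
Penetration = 48.8%


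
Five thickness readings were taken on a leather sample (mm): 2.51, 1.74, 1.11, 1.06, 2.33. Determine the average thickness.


Sum = 2.51 + 1.74 + 1.11 + 1.06 + 2.33 = 8.75
Average = 8.75 / 5 = 1.75 mm


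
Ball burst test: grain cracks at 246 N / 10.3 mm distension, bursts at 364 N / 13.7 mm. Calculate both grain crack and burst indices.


Crack index = 246 / 10.3 = 23.9 N/mm
Burst index = 364 / 13.7 = 26.6 N/mm


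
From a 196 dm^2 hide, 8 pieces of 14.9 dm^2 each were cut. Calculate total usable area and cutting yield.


Usable area = 119.2 dm^2
Yield = 60.8%


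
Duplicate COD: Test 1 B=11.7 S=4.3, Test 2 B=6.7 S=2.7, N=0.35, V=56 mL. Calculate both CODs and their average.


COD1 = (11.7 - 4.3) x 0.35 x 8000 / 56 = 370.0 mg/L
COD2 = (6.7 - 2.7) x 0.35 x 8000 / 56 = 200.0 mg/L
Average = (370.0 + 200.0) / 2 = 285.0 mg/L


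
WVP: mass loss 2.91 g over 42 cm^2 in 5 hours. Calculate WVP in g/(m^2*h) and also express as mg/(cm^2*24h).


WVP = 2.91 / (42 x 5) x 10000 = 138.57 g/(m^2*h)
Mass loss in mg = 2.91 x 1000 = 2910 mg
Per cm^2 per 24h in mg: 2910 x 24 / (42 x 5) = 69840 / 210 = 332.57 mg/(cm^2*24h)


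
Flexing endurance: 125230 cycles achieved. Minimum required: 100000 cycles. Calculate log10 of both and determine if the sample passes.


log10(125230) = 5.10
log10(100000) = 5.00
Passes: Yes


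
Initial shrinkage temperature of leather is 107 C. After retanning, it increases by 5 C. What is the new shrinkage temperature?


112 C

New Ts = 107 + 5 = 112 C


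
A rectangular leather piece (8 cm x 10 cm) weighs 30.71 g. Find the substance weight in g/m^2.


3838.8 g/m^2

Area = 8 x 10 = 80 cm^2
SW = 30.71 / 80 x 10000 = 3838.8 g/m^2


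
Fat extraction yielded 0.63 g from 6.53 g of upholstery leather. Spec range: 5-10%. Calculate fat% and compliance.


Fat content = 9.6%
Compliant: Yes

Fat% = 0.63 / 6.53 x 100 = 9.6%
Spec range: 5-10%
Compliant: Yes


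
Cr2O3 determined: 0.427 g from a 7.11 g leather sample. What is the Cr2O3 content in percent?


Cr2O3% = 0.427 / 7.11 x 100
Cr2O3% = 6.01%


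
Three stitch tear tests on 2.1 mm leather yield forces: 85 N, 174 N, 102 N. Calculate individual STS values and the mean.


STS1 = 85 / 2.1 = 40.5 N/mm
STS2 = 174 / 2.1 = 82.9 N/mm
STS3 = 102 / 2.1 = 48.6 N/mm
Mean = (40.5 + 82.9 + 48.6) / 3 = 57.3 N/mm


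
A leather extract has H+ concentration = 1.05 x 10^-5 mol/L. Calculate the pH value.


pH = -log10[H+]
pH = -log10(1.05 x 10^-5) = 4.98


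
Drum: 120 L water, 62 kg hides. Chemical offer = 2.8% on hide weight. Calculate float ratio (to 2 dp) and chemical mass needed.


Float ratio = 120 / 62 = 1.94
Chemical = 62 x 2.8 / 100 = 1.736 kg


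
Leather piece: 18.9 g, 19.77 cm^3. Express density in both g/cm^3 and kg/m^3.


0.956 g/cm^3
956 kg/m^3

Density = 18.9 / 19.77 = 0.956 g/cm^3
Convert: 0.956 x 1000 = 956 kg/m^3


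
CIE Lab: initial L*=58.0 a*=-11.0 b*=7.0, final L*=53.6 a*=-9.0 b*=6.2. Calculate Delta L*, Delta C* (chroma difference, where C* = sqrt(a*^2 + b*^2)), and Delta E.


Delta L* = 53.6 - 58.0 = -4.4
C1* = sqrt((-11.0)^2 + (7.0)^2) = 13.038
C2* = sqrt((-9.0)^2 + (6.2)^2) = 10.929
Delta C* = 10.929 - 13.038 = -2.11
Delta E = sqrt((-4.4)^2 + (2.0)^2 + (-0.8)^2) = 4.90


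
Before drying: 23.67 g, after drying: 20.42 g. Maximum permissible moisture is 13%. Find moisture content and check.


Moisture content = 13.7%
Acceptable: No


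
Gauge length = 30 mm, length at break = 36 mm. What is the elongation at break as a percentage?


20.0%


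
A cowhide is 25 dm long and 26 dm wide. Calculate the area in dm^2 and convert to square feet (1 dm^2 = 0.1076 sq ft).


650 dm^2
69.94 sq ft

Area = 25 x 26 = 650 dm^2
Conversion: 650 x 0.1076 = 69.94 sq ft


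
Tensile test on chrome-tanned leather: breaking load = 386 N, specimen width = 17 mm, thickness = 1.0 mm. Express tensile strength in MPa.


22.71 MPa


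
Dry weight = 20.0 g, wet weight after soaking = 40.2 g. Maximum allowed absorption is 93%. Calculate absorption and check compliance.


WA = (40.2 - 20.0) / 20.0 x 100 = 101.0%
Maximum allowed: 93%
Compliant: No


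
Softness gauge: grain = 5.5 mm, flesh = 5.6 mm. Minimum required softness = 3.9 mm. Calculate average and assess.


Average softness = 5.55 mm
Meets requirement: Yes


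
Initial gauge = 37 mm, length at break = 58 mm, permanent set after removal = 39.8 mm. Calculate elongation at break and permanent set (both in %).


Elongation at break = 56.8%
Permanent set = 7.6%

Elongation at break = (58 - 37) / 37 x 100 = 56.8%
Permanent set = (39.8 - 37) / 37 x 100 = 7.6%
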